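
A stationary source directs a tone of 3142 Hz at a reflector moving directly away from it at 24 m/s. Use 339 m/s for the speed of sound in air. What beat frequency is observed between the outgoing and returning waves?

The reflector first receives the wave as a moving observer: f₁ = f₀ · (v − u)/v = 3142 × (339 − 24)/339 ≈ 2920 Hz.
The reflection then acts as a moving source: f₂ = f₁ · v/(v + u) ≈ 2727 Hz.
Equivalently f₂ = f₀ · (v − u)/(v + u).
Beat frequency: |f₂ − f₀| = 2u·f₀/(v + u) = 2 × 24 × 3142/363 ≈ 415 Hz.

415 Hz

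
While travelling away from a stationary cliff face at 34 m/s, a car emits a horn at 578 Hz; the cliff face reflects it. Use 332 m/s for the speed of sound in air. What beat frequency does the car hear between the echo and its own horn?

107 Hz

The cliff face receives the sound from a moving source: f₁ = f₀ · v/(v + v_e) = 578 × 332/366 ≈ 524.3 Hz.
On the return leg the car is a moving observer: f₂ = f₁ · (v − v_e)/v = 524.3 × 298/332 ≈ 470.6 Hz.
Equivalently f₂ = f₀ · (v − v_e)/(v + v_e).
Beat against the emitted tone: |f₂ − f₀| = 2v_e·f₀/(v + v_e) = 2 × 34 × 578/366 ≈ 107 Hz.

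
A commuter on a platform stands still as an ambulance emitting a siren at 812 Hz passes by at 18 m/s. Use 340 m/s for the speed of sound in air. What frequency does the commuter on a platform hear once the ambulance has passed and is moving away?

771 Hz

Receding: f₂ = f · v/(v + v_s) = 812 × 340/358 ≈ 771 Hz.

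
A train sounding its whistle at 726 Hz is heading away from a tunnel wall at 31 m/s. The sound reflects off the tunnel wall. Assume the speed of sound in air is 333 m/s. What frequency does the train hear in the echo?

602 Hz

The tunnel wall receives the sound from a moving source: f₁ = f₀ · v/(v + v_e) = 726 × 333/364 ≈ 664 Hz.
On the return leg the train is a moving observer: f₂ = f₁ · (v − v_e)/v = 664 × 302/333 ≈ 602 Hz.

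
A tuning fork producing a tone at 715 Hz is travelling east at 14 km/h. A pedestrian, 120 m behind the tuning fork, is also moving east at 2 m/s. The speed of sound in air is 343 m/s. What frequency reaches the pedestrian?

711 Hz

14 km/h = 3.889 m/s.
The pedestrian is behind, so the tuning fork is moving away from it while the pedestrian is moving toward the tuning fork.
Both move, so f' = f · (v + v_o)/(v + v_s).
f' = 715 × (343 + 2)/(343 + 3.889) = 715 × 345/346.89 ≈ 711 Hz.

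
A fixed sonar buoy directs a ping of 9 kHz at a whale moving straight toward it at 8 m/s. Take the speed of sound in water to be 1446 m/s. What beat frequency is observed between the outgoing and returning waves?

At the whale (a moving observer), f₁ = f₀ · (v + u)/v = 9 × 1454/1446 ≈ 9.0498 kHz.
On reflection it acts as a source moving toward the stationary detector: f₂ = f₁ · v/(v − u) = 9.0498 × 1446/1438 ≈ 9.1001 kHz.
Beat frequency (with f₀ = 9000 Hz): |f₂ − f₀| = 2u·f₀/(v − u) = 2 × 8 × 9000/1438 ≈ 100 Hz.

100 Hz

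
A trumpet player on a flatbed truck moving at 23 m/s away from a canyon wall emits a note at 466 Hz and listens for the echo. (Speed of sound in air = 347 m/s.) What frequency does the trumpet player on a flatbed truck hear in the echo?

The canyon wall receives the sound from a moving source: f₁ = f₀ · v/(v + v_e) = 466 × 347/370 ≈ 437 Hz.
On the return leg the trumpet player on a flatbed truck is a moving observer: f₂ = f₁ · (v − v_e)/v = 437 × 324/347 ≈ 408 Hz.

408 Hz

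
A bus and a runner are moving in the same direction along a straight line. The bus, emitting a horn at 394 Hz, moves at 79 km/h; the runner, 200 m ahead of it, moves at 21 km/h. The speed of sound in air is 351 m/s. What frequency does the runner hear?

79 km/h = 21.94 m/s; 21 km/h = 5.833 m/s.
The runner is ahead, so the bus is moving toward it while the runner is moving away from the bus.
Both move, so f' = f · (v − v_o)/(v − v_s).
f' = 394 × (351 − 5.833)/(351 − 21.94) = 394 × 345.17/329.06 ≈ 413 Hz.

413 Hz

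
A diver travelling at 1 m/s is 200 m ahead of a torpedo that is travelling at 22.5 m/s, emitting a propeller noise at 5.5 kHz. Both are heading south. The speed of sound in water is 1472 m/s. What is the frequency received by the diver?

5.58 kHz

The diver is ahead, so the torpedo is moving toward it while the diver is moving away from the torpedo.
Both move, so f' = f · (v − v_o)/(v − v_s).
f' = 5.5 × (1472 − 1)/(1472 − 22.5) = 5.5 × 1471/1449.5 ≈ 5.58 kHz.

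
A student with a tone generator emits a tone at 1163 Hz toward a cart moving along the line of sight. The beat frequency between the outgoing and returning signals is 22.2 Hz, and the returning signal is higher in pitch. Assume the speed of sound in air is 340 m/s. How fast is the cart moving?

Double Doppler shift off a moving reflector: f₂ = f₀ · (v + u)/(v − u) (u > 0 toward emitter).
Returning signal is higher, so f₂ = f₀ + Δf = 1163 + 22.2 = 1185.2 Hz.
Rearranging, u = v · (f₂ − f₀)/(f₂ + f₀) = 340 × 22.2/2348.2 ≈ 3.2 m/s.
So the cart is moving at 3.2 m/s toward the emitter.

3.2 m/s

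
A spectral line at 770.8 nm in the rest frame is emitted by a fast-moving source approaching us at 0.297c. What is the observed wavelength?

Relativistic Doppler for wavelength: λ' = λ₀ · √((1 − β)/(1 + β)).
λ' = 770.8 × √(0.7030/1.2970) = 770.8 × 0.73622 ≈ 567.5 nm.

567.5 nm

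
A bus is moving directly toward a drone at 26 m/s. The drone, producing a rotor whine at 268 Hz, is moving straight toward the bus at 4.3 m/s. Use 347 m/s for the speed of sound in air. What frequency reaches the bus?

292 Hz

General Doppler shift: f' = f · (v + v_o)/(v − v_s).
f' = 268 × (347 + 26)/(347 − 4.3) = 268 × 373/342.7 ≈ 292 Hz.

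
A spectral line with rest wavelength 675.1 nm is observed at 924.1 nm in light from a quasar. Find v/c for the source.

λ'/λ₀ = 1.3688 > 1 (redshift), so the source is receding.
λ'/λ₀ = √((1 + β)/(1 − β)) for a receding source ⇒ β = (r² − 1)/(r² + 1) with r = λ'/λ₀.
β = (1.8737 − 1)/(1.8737 + 1) ≈ 0.304.

0.304c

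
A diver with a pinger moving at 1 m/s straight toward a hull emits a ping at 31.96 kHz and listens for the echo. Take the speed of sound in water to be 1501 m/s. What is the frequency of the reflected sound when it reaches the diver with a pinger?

32.0 kHz

The hull receives the sound from a moving source: f₁ = f₀ · v/(v − v_e) = 31.96 × 1501/1500 ≈ 32.0 kHz.
On the return leg the diver with a pinger is a moving observer: f₂ = f₁ · (v + v_e)/v = 32.0 × 1502/1501 ≈ 32.0 kHz.
Equivalently f₂ = f₀ · (v + v_e)/(v − v_e).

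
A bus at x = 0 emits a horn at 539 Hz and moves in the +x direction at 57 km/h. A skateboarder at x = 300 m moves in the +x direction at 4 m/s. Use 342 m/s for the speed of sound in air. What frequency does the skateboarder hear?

559 Hz

57 km/h = 15.83 m/s.
The observer lies on the +x side, so the source is heading toward the observer and the observer is heading away from the source.
Both move, so f' = f · (v − v_o)/(v − v_s).
f' = 539 × (342 − 4)/(342 − 15.83) = 539 × 338/326.17 ≈ 559 Hz.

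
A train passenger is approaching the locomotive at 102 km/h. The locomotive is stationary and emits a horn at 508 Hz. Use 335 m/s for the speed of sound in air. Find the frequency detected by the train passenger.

551 Hz

102 km/h = 28.33 m/s.
Only the observer moves, toward the source, so f' = f · (v + v_o)/v.
f' = 508 × (335 + 28.33)/335 = 508 × 363.33/335 ≈ 551 Hz.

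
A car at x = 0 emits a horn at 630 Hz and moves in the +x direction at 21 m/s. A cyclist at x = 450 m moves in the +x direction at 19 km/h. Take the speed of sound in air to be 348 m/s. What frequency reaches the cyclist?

660 Hz

19 km/h = 5.278 m/s.
The observer lies on the +x side, so the source is heading toward the observer and the observer is heading away from the source.
With source approaching and observer receding, f' = f · (v − v_o)/(v − v_s).
f' = 630 × (348 − 5.278)/(348 − 21) = 630 × 342.72/327 ≈ 660 Hz.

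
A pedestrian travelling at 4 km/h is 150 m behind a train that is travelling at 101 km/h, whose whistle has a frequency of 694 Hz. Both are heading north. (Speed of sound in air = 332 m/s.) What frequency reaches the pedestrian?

642 Hz

101 km/h = 28.06 m/s; 4 km/h = 1.111 m/s.
The pedestrian is behind, so the train is moving away from it while the pedestrian is moving toward the train.
General Doppler shift: f' = f · (v + v_o)/(v + v_s).
f' = 694 × (332 + 1.111)/(332 + 28.06) = 694 × 333.11/360.06 ≈ 642 Hz.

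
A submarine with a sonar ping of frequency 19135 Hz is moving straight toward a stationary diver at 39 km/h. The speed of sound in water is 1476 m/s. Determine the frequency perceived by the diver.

39 km/h = 10.83 m/s.
Only the source moves, toward the listener, so f' = f · v/(v − v_s).
f' = 19135 × 1476/(1476 − 10.83) = 19135 × 1476/1465 ≈ 19276 Hz.

19276 Hz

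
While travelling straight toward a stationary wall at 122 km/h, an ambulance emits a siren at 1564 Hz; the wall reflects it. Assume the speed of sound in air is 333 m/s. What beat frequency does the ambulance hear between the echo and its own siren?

122 km/h = 33.89 m/s.
The wall receives the sound from a moving source: f₁ = f₀ · v/(v − v_e) = 1564 × 333/299.11 ≈ 1741 Hz.
On the return leg the ambulance is a moving observer: f₂ = f₁ · (v + v_e)/v = 1741 × 366.89/333 ≈ 1918 Hz.
Beat against the emitted tone: |f₂ − f₀| = 2v_e·f₀/(v − v_e) = 2 × 33.89 × 1564/299.11 ≈ 354 Hz.

354 Hz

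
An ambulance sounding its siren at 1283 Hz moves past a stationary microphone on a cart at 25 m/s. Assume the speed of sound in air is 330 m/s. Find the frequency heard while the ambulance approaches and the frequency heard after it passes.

Approaching: f₁ = f · v/(v − v_s) = 1283 × 330/305 ≈ 1388 Hz.
Receding: f₂ = f · v/(v + v_s) = 1283 × 330/355 ≈ 1193 Hz.

1388 Hz approaching; 1193 Hz receding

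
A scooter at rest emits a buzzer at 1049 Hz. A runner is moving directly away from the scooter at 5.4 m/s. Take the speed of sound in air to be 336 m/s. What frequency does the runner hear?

Only the observer moves, away from the source, so f' = f · (v − v_o)/v.
f' = 1049 × (336 − 5.4)/336 = 1049 × 330.6/336 ≈ 1032 Hz.

1032 Hz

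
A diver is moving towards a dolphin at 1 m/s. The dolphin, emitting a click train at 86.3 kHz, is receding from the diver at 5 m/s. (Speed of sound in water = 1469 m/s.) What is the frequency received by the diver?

General Doppler shift: f' = f · (v + v_o)/(v + v_s).
f' = 86.3 × (1469 + 1)/(1469 + 5) = 86.3 × 1470/1474 ≈ 86.1 kHz.

86.1 kHz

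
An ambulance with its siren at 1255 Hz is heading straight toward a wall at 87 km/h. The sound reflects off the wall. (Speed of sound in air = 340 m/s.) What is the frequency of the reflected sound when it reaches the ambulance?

1447 Hz

87 km/h = 24.17 m/s.
The wall receives the sound from a moving source: f₁ = f₀ · v/(v − v_e) = 1255 × 340/315.83 ≈ 1351 Hz.
On the return leg the ambulance is a moving observer: f₂ = f₁ · (v + v_e)/v = 1351 × 364.17/340 ≈ 1447 Hz.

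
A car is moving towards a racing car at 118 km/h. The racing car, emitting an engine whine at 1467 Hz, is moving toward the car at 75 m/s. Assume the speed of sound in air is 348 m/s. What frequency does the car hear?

118 km/h = 32.78 m/s.
With source approaching and observer approaching, f' = f · (v + v_o)/(v − v_s).
f' = 1467 × (348 + 32.78)/(348 − 75) = 1467 × 380.78/273 ≈ 2046 Hz.

2046 Hz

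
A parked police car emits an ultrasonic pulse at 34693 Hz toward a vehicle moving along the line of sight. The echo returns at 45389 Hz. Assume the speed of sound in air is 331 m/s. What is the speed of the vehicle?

Double Doppler shift off a moving reflector: f₂ = f₀ · (v + u)/(v − u) (u > 0 toward emitter).
Rearranging, u = v · (f₂ − f₀)/(f₂ + f₀) = 331 × 10696/80082 ≈ 44 m/s.
So the vehicle is moving at 44 m/s toward the emitter.

44 m/s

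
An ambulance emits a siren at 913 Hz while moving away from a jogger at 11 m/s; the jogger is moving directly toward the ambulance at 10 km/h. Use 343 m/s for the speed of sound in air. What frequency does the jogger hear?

892 Hz

10 km/h = 2.778 m/s.
Both move, so f' = f · (v + v_o)/(v + v_s).
f' = 913 × (343 + 2.778)/(343 + 11) = 913 × 345.78/354 ≈ 892 Hz.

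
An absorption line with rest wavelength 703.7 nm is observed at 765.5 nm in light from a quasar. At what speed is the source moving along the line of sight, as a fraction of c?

0.084c

λ'/λ₀ = 1.0878 > 1 (redshift), so the source is receding.
λ'/λ₀ = √((1 + β)/(1 − β)) for a receding source ⇒ β = (r² − 1)/(r² + 1) with r = λ'/λ₀.
β = (1.1834 − 1)/(1.1834 + 1) ≈ 0.084.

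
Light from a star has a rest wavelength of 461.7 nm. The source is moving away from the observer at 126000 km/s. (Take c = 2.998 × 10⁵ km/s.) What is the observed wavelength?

β = v/c = 126000/299800 = 0.4203.
Relativistic Doppler for wavelength: λ' = λ₀ · √((1 + β)/(1 − β)).
λ' = 461.7 × √(1.4203/0.5797) = 461.7 × 1.56523 ≈ 722.7 nm.

722.7 nm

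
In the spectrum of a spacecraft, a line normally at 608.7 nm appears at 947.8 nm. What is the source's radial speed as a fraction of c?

0.416c

λ'/λ₀ = 1.5571 > 1 (redshift), so the source is receding.
λ'/λ₀ = √((1 + β)/(1 − β)) for a receding source ⇒ β = (r² − 1)/(r² + 1) with r = λ'/λ₀.
β = (2.4245 − 1)/(2.4245 + 1) ≈ 0.416.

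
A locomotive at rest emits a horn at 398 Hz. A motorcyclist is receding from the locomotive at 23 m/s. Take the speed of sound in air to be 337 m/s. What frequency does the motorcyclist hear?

Only the observer moves, away from the source, so f' = f · (v − v_o)/v.
f' = 398 × (337 − 23)/337 = 398 × 314/337 ≈ 371 Hz.

371 Hz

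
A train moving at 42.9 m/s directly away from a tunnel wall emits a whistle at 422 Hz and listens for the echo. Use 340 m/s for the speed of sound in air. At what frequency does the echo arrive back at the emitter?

The tunnel wall receives the sound from a moving source: f₁ = f₀ · v/(v + v_e) = 422 × 340/382.9 ≈ 375 Hz.
On the return leg the train is a moving observer: f₂ = f₁ · (v − v_e)/v = 375 × 297.1/340 ≈ 327 Hz.

327 Hz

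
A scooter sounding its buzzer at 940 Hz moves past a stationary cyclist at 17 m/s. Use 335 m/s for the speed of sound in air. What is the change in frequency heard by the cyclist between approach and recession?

Approaching: f₁ = f · v/(v − v_s) = 940 × 335/318 ≈ 990.3 Hz.
Receding: f₂ = f · v/(v + v_s) = 940 × 335/352 ≈ 894.6 Hz.
Drop: f₁ − f₂ = 2f·v·v_s/(v² − v_s²) = 2 × 940 × 335 × 17/(335² − 17²) ≈ 95.6 Hz.

95.6 Hz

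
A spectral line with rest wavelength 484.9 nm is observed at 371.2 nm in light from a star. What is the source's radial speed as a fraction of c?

λ'/λ₀ = 0.7655 < 1 (blueshift), so the source is approaching.
λ'/λ₀ = √((1 − β)/(1 + β)) for an approaching source ⇒ β = (1 − r²)/(1 + r²) with r = λ'/λ₀.
β = (1 − 0.5860)/(1 + 0.5860) ≈ 0.261.

0.261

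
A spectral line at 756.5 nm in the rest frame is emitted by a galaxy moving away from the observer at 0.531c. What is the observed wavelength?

1366.8 nm

Relativistic Doppler for wavelength: λ' = λ₀ · √((1 + β)/(1 − β)).
λ' = 756.5 × √(1.5310/0.4690) = 756.5 × 1.80676 ≈ 1366.8 nm.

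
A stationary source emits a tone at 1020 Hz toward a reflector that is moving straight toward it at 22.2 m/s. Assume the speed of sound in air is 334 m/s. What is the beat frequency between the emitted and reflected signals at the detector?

145 Hz

The reflector first receives the wave as a moving observer: f₁ = f₀ · (v + u)/v = 1020 × (334 + 22.2)/334 ≈ 1087.8 Hz.
The reflection then acts as a moving source: f₂ = f₁ · v/(v − u) ≈ 1165.2 Hz.
Equivalently f₂ = f₀ · (v + u)/(v − u).
Beat frequency: |f₂ − f₀| = 2u·f₀/(v − u) = 2 × 22.2 × 1020/311.8 ≈ 145 Hz.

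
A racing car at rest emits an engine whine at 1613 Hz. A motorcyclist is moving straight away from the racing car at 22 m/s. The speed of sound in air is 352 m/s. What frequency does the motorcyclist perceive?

1512 Hz

Only the observer moves, away from the source, so f' = f · (v − v_o)/v.
f' = 1613 × (352 − 22)/352 = 1613 × 330/352 ≈ 1512 Hz.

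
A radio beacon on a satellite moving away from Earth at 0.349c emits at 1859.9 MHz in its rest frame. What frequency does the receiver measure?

Relativistic Doppler for frequency: f' = f₀ · √((1 − β)/(1 + β)).
f' = 1859.9 × √(0.6510/1.3490) = 1859.9 × 0.69468 ≈ 1292.0 MHz.

1292.0 MHz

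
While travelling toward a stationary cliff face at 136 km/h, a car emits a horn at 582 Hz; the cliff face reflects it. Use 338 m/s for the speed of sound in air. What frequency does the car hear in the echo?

728 Hz

136 km/h = 37.78 m/s.
The cliff face receives the sound from a moving source: f₁ = f₀ · v/(v − v_e) = 582 × 338/300.22 ≈ 655 Hz.
On the return leg the car is a moving observer: f₂ = f₁ · (v + v_e)/v = 655 × 375.78/338 ≈ 728 Hz.
Equivalently f₂ = f₀ · (v + v_e)/(v − v_e).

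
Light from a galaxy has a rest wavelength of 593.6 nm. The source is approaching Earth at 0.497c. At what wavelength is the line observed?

344.1 nm

Relativistic Doppler for wavelength: λ' = λ₀ · √((1 − β)/(1 + β)).
λ' = 593.6 × √(0.5030/1.4970) = 593.6 × 0.57966 ≈ 344.1 nm.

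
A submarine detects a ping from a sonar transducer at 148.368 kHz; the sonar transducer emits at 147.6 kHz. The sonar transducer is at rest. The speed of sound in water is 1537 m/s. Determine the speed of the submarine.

f' > f, so the submarine is approaching.
f' = f · (v + v_o)/v ⇒ v_o = v · |f'/f − 1|.
v_o = 1537 × |148.368/147.6 − 1| = 1537 × 0.005203 ≈ 8.0 m/s.

8.0 m/s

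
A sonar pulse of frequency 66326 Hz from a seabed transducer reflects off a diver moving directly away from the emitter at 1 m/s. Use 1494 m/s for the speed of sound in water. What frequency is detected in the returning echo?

At the diver (a moving observer), f₁ = f₀ · (v − u)/v = 66326 × 1493/1494 ≈ 66282 Hz.
The reflection then acts as a moving source: f₂ = f₁ · v/(v + u) ≈ 66237 Hz.

66237 Hz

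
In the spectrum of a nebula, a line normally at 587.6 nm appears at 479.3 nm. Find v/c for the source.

λ'/λ₀ = 0.8157 < 1 (blueshift), so the source is approaching.
λ'/λ₀ = √((1 − β)/(1 + β)) for an approaching source ⇒ β = (1 − r²)/(1 + r²) with r = λ'/λ₀.
β = (1 − 0.6654)/(1 + 0.6654) ≈ 0.201.

0.201c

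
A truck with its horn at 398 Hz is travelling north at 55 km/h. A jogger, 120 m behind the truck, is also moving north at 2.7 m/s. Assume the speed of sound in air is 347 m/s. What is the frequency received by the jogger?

384 Hz

55 km/h = 15.28 m/s.
The jogger is behind, so the truck is moving away from it while the jogger is moving toward the truck.
General Doppler shift: f' = f · (v + v_o)/(v + v_s).
f' = 398 × (347 + 2.7)/(347 + 15.28) = 398 × 349.7/362.28 ≈ 384 Hz.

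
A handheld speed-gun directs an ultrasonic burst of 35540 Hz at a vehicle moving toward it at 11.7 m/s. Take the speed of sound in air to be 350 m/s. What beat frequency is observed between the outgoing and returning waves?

At the vehicle (a moving observer), f₁ = f₀ · (v + u)/v = 35540 × 361.7/350 ≈ 36728 Hz.
The reflection then acts as a moving source: f₂ = f₁ · v/(v − u) ≈ 37998 Hz.
Equivalently f₂ = f₀ · (v + u)/(v − u).
Beat frequency: |f₂ − f₀| = 2u·f₀/(v − u) = 2 × 11.7 × 35540/338.3 ≈ 2458 Hz.

2458 Hz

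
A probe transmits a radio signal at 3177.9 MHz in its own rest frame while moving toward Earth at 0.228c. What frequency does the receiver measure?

Relativistic Doppler for frequency: f' = f₀ · √((1 + β)/(1 − β)).
f' = 3177.9 × √(1.2280/0.7720) = 3177.9 × 1.26122 ≈ 4008.0 MHz.

4008.0 MHz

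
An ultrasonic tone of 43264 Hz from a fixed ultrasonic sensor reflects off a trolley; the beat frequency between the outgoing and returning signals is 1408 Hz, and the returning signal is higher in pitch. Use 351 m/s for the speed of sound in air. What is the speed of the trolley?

Double Doppler shift off a moving reflector: f₂ = f₀ · (v + u)/(v − u) (u > 0 toward emitter).
Returning signal is higher, so f₂ = f₀ + Δf = 43264 + 1408 = 44672 Hz.
Rearranging, u = v · (f₂ − f₀)/(f₂ + f₀) = 351 × 1408/87936 ≈ 5.6 m/s.
So the trolley is moving at 5.6 m/s toward the emitter.

5.6 m/s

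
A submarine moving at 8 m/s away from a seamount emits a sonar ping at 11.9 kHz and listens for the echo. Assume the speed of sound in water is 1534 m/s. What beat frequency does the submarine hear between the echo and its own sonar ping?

123 Hz

The seamount receives the sound from a moving source: f₁ = f₀ · v/(v + v_e) = 11.9 × 1534/1542 ≈ 11.8383 kHz.
On the return leg the submarine is a moving observer: f₂ = f₁ · (v − v_e)/v = 11.8383 × 1526/1534 ≈ 11.7765 kHz.
Beat against the emitted tone (with f₀ = 11900 Hz): |f₂ − f₀| = 2v_e·f₀/(v + v_e) = 2 × 8 × 11900/1542 ≈ 123 Hz.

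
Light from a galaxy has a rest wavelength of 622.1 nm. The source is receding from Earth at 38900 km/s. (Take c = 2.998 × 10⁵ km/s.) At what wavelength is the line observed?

β = v/c = 38900/299800 = 0.1298.
Relativistic Doppler for wavelength: λ' = λ₀ · √((1 + β)/(1 − β)).
λ' = 622.1 × √(1.1298/0.8702) = 622.1 × 1.13939 ≈ 708.8 nm.

708.8 nm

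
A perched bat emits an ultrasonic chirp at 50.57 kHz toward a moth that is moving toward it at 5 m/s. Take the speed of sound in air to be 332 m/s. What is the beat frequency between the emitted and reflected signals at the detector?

1546 Hz

The moth first receives the wave as a moving observer: f₁ = f₀ · (v + u)/v = 50.57 × (332 + 5)/332 ≈ 51.332 kHz.
On reflection it acts as a source moving toward the stationary detector: f₂ = f₁ · v/(v − u) = 51.332 × 332/327 ≈ 52.116 kHz.
Beat frequency (with f₀ = 50570 Hz): |f₂ − f₀| = 2u·f₀/(v − u) = 2 × 5 × 50570/327 ≈ 1546 Hz.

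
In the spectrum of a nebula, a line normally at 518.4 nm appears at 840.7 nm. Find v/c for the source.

0.449c

λ'/λ₀ = 1.6217 > 1 (redshift), so the source is receding.
λ'/λ₀ = √((1 + β)/(1 − β)) for a receding source ⇒ β = (r² − 1)/(r² + 1) with r = λ'/λ₀.
β = (2.6300 − 1)/(2.6300 + 1) ≈ 0.449.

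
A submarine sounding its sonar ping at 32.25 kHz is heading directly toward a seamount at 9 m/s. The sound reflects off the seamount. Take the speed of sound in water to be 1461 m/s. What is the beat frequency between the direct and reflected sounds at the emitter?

400 Hz

The seamount receives the sound from a moving source: f₁ = f₀ · v/(v − v_e) = 32.25 × 1461/1452 ≈ 32.450 kHz.
On the return leg the submarine is a moving observer: f₂ = f₁ · (v + v_e)/v = 32.450 × 1470/1461 ≈ 32.650 kHz.
Equivalently f₂ = f₀ · (v + v_e)/(v − v_e).
Beat against the emitted tone (with f₀ = 32250 Hz): |f₂ − f₀| = 2v_e·f₀/(v − v_e) = 2 × 9 × 32250/1452 ≈ 400 Hz.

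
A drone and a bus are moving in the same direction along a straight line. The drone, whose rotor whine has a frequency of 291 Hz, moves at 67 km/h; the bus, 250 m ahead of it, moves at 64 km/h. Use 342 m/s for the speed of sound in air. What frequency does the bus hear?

292 Hz

67 km/h = 18.61 m/s; 64 km/h = 17.78 m/s.
The bus is ahead, so the drone is moving toward it while the bus is moving away from the drone.
General Doppler shift: f' = f · (v − v_o)/(v − v_s).
f' = 291 × (342 − 17.78)/(342 − 18.61) = 291 × 324.22/323.39 ≈ 292 Hz.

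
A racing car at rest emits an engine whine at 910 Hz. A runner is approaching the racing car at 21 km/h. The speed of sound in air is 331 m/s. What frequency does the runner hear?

21 km/h = 5.833 m/s.
Only the observer moves, toward the source, so f' = f · (v + v_o)/v.
f' = 910 × (331 + 5.833)/331 = 910 × 336.83/331 ≈ 926 Hz.

926 Hz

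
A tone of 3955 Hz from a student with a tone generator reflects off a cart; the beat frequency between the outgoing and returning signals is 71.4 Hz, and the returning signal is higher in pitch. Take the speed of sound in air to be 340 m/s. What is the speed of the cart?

3.0 m/s

Double Doppler shift off a moving reflector: f₂ = f₀ · (v + u)/(v − u) (u > 0 toward emitter).
Returning signal is higher, so f₂ = f₀ + Δf = 3955 + 71.4 = 4026.4 Hz.
Rearranging, u = v · (f₂ − f₀)/(f₂ + f₀) = 340 × 71.4/7981.4 ≈ 3.0 m/s.
So the cart is moving at 3.0 m/s toward the emitter.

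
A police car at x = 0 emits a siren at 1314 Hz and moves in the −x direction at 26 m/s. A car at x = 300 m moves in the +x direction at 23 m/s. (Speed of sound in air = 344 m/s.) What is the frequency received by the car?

The observer lies on the +x side, so the source is heading away from the observer and the observer is heading away from the source.
Both move, so f' = f · (v − v_o)/(v + v_s).
f' = 1314 × (344 − 23)/(344 + 26) = 1314 × 321/370 ≈ 1140 Hz.

1140 Hz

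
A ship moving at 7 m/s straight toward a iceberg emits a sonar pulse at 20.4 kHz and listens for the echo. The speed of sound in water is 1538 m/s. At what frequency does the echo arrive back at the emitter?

The iceberg receives the sound from a moving source: f₁ = f₀ · v/(v − v_e) = 20.4 × 1538/1531 ≈ 20.5 kHz.
On the return leg the ship is a moving observer: f₂ = f₁ · (v + v_e)/v = 20.5 × 1545/1538 ≈ 20.6 kHz.

20.6 kHz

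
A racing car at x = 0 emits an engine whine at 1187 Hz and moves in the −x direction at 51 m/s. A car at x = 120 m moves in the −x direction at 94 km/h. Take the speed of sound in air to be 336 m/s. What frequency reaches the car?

94 km/h = 26.11 m/s.
The observer lies on the +x side, so the source is heading away from the observer and the observer is heading toward the source.
With source receding and observer approaching, f' = f · (v + v_o)/(v + v_s).
f' = 1187 × (336 + 26.11)/(336 + 51) = 1187 × 362.11/387 ≈ 1111 Hz.

1111 Hz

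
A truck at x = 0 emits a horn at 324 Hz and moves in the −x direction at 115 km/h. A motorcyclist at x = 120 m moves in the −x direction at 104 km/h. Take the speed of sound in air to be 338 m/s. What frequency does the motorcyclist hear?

321 Hz

115 km/h = 31.94 m/s; 104 km/h = 28.89 m/s.
The observer lies on the +x side, so the source is heading away from the observer and the observer is heading toward the source.
Both move, so f' = f · (v + v_o)/(v + v_s).
f' = 324 × (338 + 28.89)/(338 + 31.94) = 324 × 366.89/369.94 ≈ 321 Hz.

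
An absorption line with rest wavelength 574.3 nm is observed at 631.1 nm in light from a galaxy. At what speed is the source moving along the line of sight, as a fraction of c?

λ'/λ₀ = 1.0989 > 1 (redshift), so the source is receding.
λ'/λ₀ = √((1 + β)/(1 − β)) for a receding source ⇒ β = (r² − 1)/(r² + 1) with r = λ'/λ₀.
β = (1.2076 − 1)/(1.2076 + 1) ≈ 0.094.

0.094c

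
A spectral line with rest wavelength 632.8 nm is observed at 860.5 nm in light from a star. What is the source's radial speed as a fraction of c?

0.298

λ'/λ₀ = 1.3598 > 1 (redshift), so the source is receding.
λ'/λ₀ = √((1 + β)/(1 − β)) for a receding source ⇒ β = (r² − 1)/(r² + 1) with r = λ'/λ₀.
β = (1.8491 − 1)/(1.8491 + 1) ≈ 0.298.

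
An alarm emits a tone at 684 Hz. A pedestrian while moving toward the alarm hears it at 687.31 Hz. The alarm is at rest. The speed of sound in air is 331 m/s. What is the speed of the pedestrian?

f' = f · (v + v_o)/v ⇒ v_o = v · |f'/f − 1|.
v_o = 331 × |687.31/684 − 1| = 331 × 0.004839 ≈ 1.60 m/s.

1.60 m/s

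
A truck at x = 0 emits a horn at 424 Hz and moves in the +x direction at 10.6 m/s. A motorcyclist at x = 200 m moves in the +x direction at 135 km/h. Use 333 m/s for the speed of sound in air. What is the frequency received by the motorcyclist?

135 km/h = 37.5 m/s.
The observer lies on the +x side, so the source is heading toward the observer and the observer is heading away from the source.
Both move, so f' = f · (v − v_o)/(v − v_s).
f' = 424 × (333 − 37.5)/(333 − 10.6) = 424 × 295.5/322.4 ≈ 389 Hz.

389 Hz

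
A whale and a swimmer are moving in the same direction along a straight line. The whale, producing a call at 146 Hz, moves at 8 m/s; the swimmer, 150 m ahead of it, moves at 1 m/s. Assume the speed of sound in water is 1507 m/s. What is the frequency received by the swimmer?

The swimmer is ahead, so the whale is moving toward it while the swimmer is moving away from the whale.
Both move, so f' = f · (v − v_o)/(v − v_s).
f' = 146 × (1507 − 1)/(1507 − 8) = 146 × 1506/1499 ≈ 147 Hz.

147 Hz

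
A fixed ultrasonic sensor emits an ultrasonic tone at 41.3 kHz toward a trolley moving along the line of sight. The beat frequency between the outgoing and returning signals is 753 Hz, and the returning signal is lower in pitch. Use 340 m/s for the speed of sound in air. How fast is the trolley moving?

3.1 m/s

Double Doppler shift off a moving reflector: f₂ = f₀ · (v + u)/(v − u) (u > 0 toward emitter).
Returning signal is lower, so f₂ = f₀ − Δf = 41300 − 753 = 40547 Hz.
Rearranging, u = v · (f₂ − f₀)/(f₂ + f₀) = 340 × -753/81847 ≈ -3.1 m/s.
So the trolley is moving at 3.1 m/s away from the emitter.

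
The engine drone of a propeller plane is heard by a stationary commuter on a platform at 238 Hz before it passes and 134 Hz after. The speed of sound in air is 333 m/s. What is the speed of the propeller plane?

93 m/s

f₁/f₂ = (v + v_s)/(v − v_s), so v_s = v · (f₁ − f₂)/(f₁ + f₂).
v_s = 333 × (238 − 134)/(238 + 134) = 333 × 104/372 ≈ 93 m/s.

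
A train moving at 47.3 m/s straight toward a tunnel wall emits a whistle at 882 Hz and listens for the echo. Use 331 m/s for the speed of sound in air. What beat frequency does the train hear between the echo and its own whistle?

294 Hz

The tunnel wall receives the sound from a moving source: f₁ = f₀ · v/(v − v_e) = 882 × 331/283.7 ≈ 1029 Hz.
On the return leg the train is a moving observer: f₂ = f₁ · (v + v_e)/v = 1029 × 378.3/331 ≈ 1176 Hz.
Equivalently f₂ = f₀ · (v + v_e)/(v − v_e).
Beat against the emitted tone: |f₂ − f₀| = 2v_e·f₀/(v − v_e) = 2 × 47.3 × 882/283.7 ≈ 294 Hz.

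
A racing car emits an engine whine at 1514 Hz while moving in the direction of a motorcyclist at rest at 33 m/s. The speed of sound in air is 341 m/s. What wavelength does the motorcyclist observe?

Moving source, stationary observer: f' = f · v/(v − v_s) since the source is approaching.
f' = 1514 × 341/(341 − 33) ≈ 1676 Hz.
λ' = v/f' = 341/1676.21 ≈ 20.3 cm.

20.3 cm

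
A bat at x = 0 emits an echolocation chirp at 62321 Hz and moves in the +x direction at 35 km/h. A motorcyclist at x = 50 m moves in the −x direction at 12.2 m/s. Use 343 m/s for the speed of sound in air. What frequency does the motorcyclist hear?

35 km/h = 9.722 m/s.
The observer lies on the +x side, so the source is heading toward the observer and the observer is heading toward the source.
With source approaching and observer approaching, f' = f · (v + v_o)/(v − v_s).
f' = 62321 × (343 + 12.2)/(343 − 9.722) = 62321 × 355.2/333.28 ≈ 66420 Hz.

66420 Hz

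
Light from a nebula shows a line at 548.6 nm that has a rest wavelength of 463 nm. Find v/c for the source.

λ'/λ₀ = 1.1849 > 1 (redshift), so the source is receding.
λ'/λ₀ = √((1 + β)/(1 − β)) for a receding source ⇒ β = (r² − 1)/(r² + 1) with r = λ'/λ₀.
β = (1.4039 − 1)/(1.4039 + 1) ≈ 0.168.

0.168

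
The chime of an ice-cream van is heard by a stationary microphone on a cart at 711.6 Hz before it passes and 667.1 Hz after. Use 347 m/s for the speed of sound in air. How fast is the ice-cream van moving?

f₁/f₂ = (v + v_s)/(v − v_s), so v_s = v · (f₁ − f₂)/(f₁ + f₂).
v_s = 347 × (711.6 − 667.1)/(711.6 + 667.1) = 347 × 44.5/1378.7 ≈ 11.2 m/s.

11.2 m/s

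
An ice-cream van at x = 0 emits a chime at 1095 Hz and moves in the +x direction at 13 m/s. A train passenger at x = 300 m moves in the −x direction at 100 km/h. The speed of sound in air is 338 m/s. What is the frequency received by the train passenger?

1232 Hz

100 km/h = 27.78 m/s.
The observer lies on the +x side, so the source is heading toward the observer and the observer is heading toward the source.
With source approaching and observer approaching, f' = f · (v + v_o)/(v − v_s).
f' = 1095 × (338 + 27.78)/(338 − 13) = 1095 × 365.78/325 ≈ 1232 Hz.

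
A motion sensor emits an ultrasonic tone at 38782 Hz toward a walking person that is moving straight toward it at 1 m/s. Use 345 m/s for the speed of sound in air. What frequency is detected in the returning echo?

39007 Hz

At the walking person (a moving observer), f₁ = f₀ · (v + u)/v = 38782 × 346/345 ≈ 38894 Hz.
The reflection then acts as a moving source: f₂ = f₁ · v/(v − u) ≈ 39007 Hz.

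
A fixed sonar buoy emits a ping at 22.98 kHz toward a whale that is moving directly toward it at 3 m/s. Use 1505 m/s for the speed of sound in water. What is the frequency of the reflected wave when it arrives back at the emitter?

The whale first receives the wave as a moving observer: f₁ = f₀ · (v + u)/v = 22.98 × (1505 + 3)/1505 ≈ 23.0 kHz.
The reflection then acts as a moving source: f₂ = f₁ · v/(v − u) ≈ 23.1 kHz.

23.1 kHz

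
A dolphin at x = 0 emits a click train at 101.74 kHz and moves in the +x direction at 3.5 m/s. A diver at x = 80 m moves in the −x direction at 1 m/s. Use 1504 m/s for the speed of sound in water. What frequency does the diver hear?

102.0 kHz

The observer lies on the +x side, so the source is heading toward the observer and the observer is heading toward the source.
Both move, so f' = f · (v + v_o)/(v − v_s).
f' = 101.74 × (1504 + 1)/(1504 − 3.5) = 101.74 × 1505/1500.5 ≈ 102.0 kHz.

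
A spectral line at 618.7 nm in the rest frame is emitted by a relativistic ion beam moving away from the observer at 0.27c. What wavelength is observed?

816.1 nm

Relativistic Doppler for wavelength: λ' = λ₀ · √((1 + β)/(1 − β)).
λ' = 618.7 × √(1.2700/0.7300) = 618.7 × 1.31899 ≈ 816.1 nm.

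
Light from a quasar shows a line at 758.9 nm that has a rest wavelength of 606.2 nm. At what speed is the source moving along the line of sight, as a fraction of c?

λ'/λ₀ = 1.2519 > 1 (redshift), so the source is receding.
λ'/λ₀ = √((1 + β)/(1 − β)) for a receding source ⇒ β = (r² − 1)/(r² + 1) with r = λ'/λ₀.
β = (1.5672 − 1)/(1.5672 + 1) ≈ 0.221.

0.221c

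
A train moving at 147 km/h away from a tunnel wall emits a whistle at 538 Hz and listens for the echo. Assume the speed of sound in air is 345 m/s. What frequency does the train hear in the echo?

424 Hz

147 km/h = 40.83 m/s.
The tunnel wall receives the sound from a moving source: f₁ = f₀ · v/(v + v_e) = 538 × 345/385.83 ≈ 481 Hz.
On the return leg the train is a moving observer: f₂ = f₁ · (v − v_e)/v = 481 × 304.17/345 ≈ 424 Hz.
Equivalently f₂ = f₀ · (v − v_e)/(v + v_e).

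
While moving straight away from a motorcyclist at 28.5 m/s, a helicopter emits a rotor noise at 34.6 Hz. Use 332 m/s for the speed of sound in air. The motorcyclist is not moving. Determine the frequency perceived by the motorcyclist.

With the source moving away from a stationary observer, f' = f · v/(v + v_s).
f' = 34.6 × 332/(332 + 28.5) = 34.6 × 332/360.5 ≈ 31.9 Hz.

31.9 Hz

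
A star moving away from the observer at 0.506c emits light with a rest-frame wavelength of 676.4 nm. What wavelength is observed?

1181.0 nm

Relativistic Doppler for wavelength: λ' = λ₀ · √((1 + β)/(1 − β)).
λ' = 676.4 × √(1.5060/0.4940) = 676.4 × 1.74602 ≈ 1181.0 nm.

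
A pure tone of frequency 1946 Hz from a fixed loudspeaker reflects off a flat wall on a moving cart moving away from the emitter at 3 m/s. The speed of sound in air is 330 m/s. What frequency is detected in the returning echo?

The flat wall on a moving cart first receives the wave as a moving observer: f₁ = f₀ · (v − u)/v = 1946 × (330 − 3)/330 ≈ 1928 Hz.
On reflection it acts as a source moving away from the stationary detector: f₂ = f₁ · v/(v + u) = 1928 × 330/333 ≈ 1911 Hz.
Equivalently f₂ = f₀ · (v − u)/(v + u).

1911 Hz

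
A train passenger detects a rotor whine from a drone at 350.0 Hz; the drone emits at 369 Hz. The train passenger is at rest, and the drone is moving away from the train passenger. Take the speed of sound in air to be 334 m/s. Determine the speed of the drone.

f' = f · v/(v + v_s) ⇒ v_s = v · |1 − f/f'|.
v_s = 334 × |1 − 369/350.0| = 334 × 0.05429 ≈ 18.1 m/s.

18.1 m/s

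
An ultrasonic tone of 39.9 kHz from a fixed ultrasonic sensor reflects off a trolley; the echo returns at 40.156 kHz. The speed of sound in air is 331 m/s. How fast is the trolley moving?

Double Doppler shift off a moving reflector: f₂ = f₀ · (v + u)/(v − u) (u > 0 toward emitter).
Rearranging, u = v · (f₂ − f₀)/(f₂ + f₀) = 331 × 0.256/80.056 ≈ 1.06 m/s.
So the trolley is moving at 1.06 m/s toward the emitter.

1.06 m/s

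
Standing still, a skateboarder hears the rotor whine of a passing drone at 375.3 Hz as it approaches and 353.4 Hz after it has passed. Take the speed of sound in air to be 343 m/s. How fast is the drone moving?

f₁/f₂ = (v + v_s)/(v − v_s), so v_s = v · (f₁ − f₂)/(f₁ + f₂).
v_s = 343 × (375.3 − 353.4)/(375.3 + 353.4) = 343 × 21.9/728.7 ≈ 10.3 m/s.

10.3 m/s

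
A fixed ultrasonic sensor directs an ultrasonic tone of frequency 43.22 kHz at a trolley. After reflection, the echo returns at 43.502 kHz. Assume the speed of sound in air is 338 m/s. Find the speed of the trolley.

1.10 m/s

Double Doppler shift off a moving reflector: f₂ = f₀ · (v + u)/(v − u) (u > 0 toward emitter).
Rearranging, u = v · (f₂ − f₀)/(f₂ + f₀) = 338 × 0.282/86.722 ≈ 1.10 m/s.
So the trolley is moving at 1.10 m/s toward the emitter.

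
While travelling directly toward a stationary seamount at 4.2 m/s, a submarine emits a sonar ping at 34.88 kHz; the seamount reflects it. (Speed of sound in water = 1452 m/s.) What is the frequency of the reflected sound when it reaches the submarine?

The seamount receives the sound from a moving source: f₁ = f₀ · v/(v − v_e) = 34.88 × 1452/1447.8 ≈ 35.0 kHz.
On the return leg the submarine is a moving observer: f₂ = f₁ · (v + v_e)/v = 35.0 × 1456.2/1452 ≈ 35.1 kHz.

35.1 kHz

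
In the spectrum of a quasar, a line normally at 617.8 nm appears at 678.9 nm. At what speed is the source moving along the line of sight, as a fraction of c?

λ'/λ₀ = 1.0989 > 1 (redshift), so the source is receding.
λ'/λ₀ = √((1 + β)/(1 − β)) for a receding source ⇒ β = (r² − 1)/(r² + 1) with r = λ'/λ₀.
β = (1.2076 − 1)/(1.2076 + 1) ≈ 0.094.

0.094c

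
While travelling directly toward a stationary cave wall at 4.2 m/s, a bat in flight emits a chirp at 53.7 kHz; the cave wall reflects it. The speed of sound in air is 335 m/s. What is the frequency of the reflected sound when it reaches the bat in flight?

55.1 kHz

The cave wall receives the sound from a moving source: f₁ = f₀ · v/(v − v_e) = 53.7 × 335/330.8 ≈ 54.4 kHz.
On the return leg the bat in flight is a moving observer: f₂ = f₁ · (v + v_e)/v = 54.4 × 339.2/335 ≈ 55.1 kHz.
Equivalently f₂ = f₀ · (v + v_e)/(v − v_e).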